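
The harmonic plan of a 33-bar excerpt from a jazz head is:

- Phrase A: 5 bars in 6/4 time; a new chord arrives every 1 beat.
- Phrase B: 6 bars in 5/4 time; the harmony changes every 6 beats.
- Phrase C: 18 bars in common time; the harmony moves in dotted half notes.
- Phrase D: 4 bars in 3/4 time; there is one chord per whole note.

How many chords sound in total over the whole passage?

62 chords

A has 30 beats and chords last 1 each, so 30 chords.
B has 30 beats and chords last 6 each, so 5 chords.
C has 72 beats and chords last 3 each, so 24 chords.
D has 12 beats and chords last 4 each, so 3 chords.
Total: 30 + 5 + 24 + 3 = 62.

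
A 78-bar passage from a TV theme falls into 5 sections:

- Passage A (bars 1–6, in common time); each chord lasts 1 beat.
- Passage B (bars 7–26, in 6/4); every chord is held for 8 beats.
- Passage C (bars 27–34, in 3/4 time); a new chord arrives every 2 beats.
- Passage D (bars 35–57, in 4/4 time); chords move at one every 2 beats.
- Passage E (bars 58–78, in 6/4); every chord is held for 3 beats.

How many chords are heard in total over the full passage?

A: 6·4 = 24 beats, 24/1 = 24 chords.
B: 20·6 = 120 beats, 120/8 = 15 chords.
C: 8·3 = 24 beats, 24/2 = 12 chords.
D: 23·4 = 92 beats, 92/2 = 46 chords.
E: 21·6 = 126 beats, 126/3 = 42 chords.
Total: 24 + 15 + 12 + 46 + 42 = 139.

139 chords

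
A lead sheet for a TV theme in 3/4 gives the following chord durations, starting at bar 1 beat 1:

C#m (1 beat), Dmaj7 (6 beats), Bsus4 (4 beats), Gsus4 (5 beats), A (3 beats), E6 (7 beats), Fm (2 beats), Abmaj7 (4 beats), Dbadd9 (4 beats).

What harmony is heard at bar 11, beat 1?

Beat 1 of bar 11 is beat (11−1)×3 + 1 = 31 overall.
Running totals: C#m ends at 1, Dmaj7 ends at 7, Bsus4 ends at 11, Gsus4 ends at 16, A ends at 19, E6 ends at 26, Fm ends at 28, Abmaj7 ends at 32.
Beat 31 falls within Abmaj7.

Abmaj7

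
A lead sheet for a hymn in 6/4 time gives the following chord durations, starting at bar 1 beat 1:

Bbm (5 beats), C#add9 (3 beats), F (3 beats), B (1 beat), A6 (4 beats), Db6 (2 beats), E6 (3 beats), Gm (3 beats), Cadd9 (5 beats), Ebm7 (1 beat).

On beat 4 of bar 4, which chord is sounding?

Gm

Beat 4 of bar 4 is beat (4−1)×6 + 4 = 22 overall.
Running totals: Bbm ends at 5, C#add9 ends at 8, F ends at 11, B ends at 12, A6 ends at 16, Db6 ends at 18, E6 ends at 21, Gm ends at 24.
Beat 22 falls within Gm.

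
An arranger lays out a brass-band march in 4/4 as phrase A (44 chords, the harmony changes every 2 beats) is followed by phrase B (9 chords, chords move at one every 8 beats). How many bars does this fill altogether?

A: 44 × 2 = 88 beats = 22 bars.
B: 9 × 8 = 72 beats = 18 bars.
Total: 22 + 18 = 40 bars.

40 bars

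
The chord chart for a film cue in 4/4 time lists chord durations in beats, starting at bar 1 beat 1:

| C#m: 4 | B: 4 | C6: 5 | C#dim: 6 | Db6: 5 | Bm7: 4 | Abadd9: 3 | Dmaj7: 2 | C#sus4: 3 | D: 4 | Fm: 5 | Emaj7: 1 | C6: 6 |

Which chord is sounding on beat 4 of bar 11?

Fm

Beat 4 of bar 11 is beat (11−1)×4 + 4 = 44 overall.
Running totals: C#m ends at 4, B ends at 8, C6 ends at 13, C#dim ends at 19, Db6 ends at 24, Bm7 ends at 28, Abadd9 ends at 31, Dmaj7 ends at 33, C#sus4 ends at 36, D ends at 40, Fm ends at 45.
Beat 44 falls within Fm.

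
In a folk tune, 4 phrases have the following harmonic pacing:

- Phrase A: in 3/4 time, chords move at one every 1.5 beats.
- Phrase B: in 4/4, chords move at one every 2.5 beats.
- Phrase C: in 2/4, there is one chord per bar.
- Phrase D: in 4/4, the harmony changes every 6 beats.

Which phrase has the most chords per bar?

Phrase A

A: each chord is 1.5 beats in 3/4, so 2 per bar.
B: each chord is 2.5 beats in 4/4, so 1.6 per bar.
C: each chord is 2 beats in 2/4, so 1 per bar.
D: each chord is 6 beats in 4/4, so 2/3 per bar.
Fastest is A at 2 chords/bar.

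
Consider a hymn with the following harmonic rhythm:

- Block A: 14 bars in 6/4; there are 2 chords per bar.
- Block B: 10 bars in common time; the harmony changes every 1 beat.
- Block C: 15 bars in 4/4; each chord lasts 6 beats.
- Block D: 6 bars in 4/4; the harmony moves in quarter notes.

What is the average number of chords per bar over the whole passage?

A: 14 × 6 = 84 beats ÷ 3 = 28 chords.
B: 10 × 4 = 40 beats ÷ 1 = 40 chords.
C: 15 × 4 = 60 beats ÷ 6 = 10 chords.
D: 6 × 4 = 24 beats ÷ 1 = 24 chords.
Overall: 102 chords over 45 bars → 102/45 = 34/15 chords per bar.

34/15 chords per bar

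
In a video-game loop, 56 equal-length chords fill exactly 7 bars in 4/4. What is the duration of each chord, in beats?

7 bars × 4 beats/bar = 28 beats total.
28 beats ÷ 56 chords = 0.5 beats per chord.
(That is an eighth note.)

0.5 beats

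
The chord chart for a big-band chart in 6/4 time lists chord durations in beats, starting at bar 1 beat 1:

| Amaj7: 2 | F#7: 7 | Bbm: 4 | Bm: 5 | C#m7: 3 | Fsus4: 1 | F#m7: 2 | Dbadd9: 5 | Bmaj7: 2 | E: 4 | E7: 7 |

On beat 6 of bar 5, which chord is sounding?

Beat 6 of bar 5 is beat (5−1)×6 + 6 = 30 overall.
Running totals: Amaj7 ends at 2, F#7 ends at 9, Bbm ends at 13, Bm ends at 18, C#m7 ends at 21, Fsus4 ends at 22, F#m7 ends at 24, Dbadd9 ends at 29, Bmaj7 ends at 31.
Beat 30 falls within Bmaj7.

Bmaj7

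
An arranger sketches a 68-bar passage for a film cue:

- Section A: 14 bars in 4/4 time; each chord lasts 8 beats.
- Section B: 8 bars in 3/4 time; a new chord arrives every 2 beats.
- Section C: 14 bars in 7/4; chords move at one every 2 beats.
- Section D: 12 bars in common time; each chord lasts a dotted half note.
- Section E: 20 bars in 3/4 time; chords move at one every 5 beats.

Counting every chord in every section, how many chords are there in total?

96 chords

A: 14 bars × 4 beats = 56 beats; 8 beats/chord → 7 chords.
B: 8 bars × 3 beats = 24 beats; 2 beats/chord → 12 chords.
C: 14 bars × 7 beats = 98 beats; 2 beats/chord → 49 chords.
D: 12 bars × 4 beats = 48 beats; 3 beats/chord → 16 chords.
E: 20 bars × 3 beats = 60 beats; 5 beats/chord → 12 chords.
Total: 7 + 12 + 49 + 16 + 12 = 96.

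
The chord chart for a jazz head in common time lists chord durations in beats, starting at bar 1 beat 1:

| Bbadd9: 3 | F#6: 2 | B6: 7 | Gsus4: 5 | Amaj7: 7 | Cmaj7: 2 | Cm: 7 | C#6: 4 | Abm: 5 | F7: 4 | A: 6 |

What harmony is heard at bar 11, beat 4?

Beat 4 of bar 11 is beat (11−1)×4 + 4 = 44 overall.
Running totals: Bbadd9 ends at 3, F#6 ends at 5, B6 ends at 12, Gsus4 ends at 17, Amaj7 ends at 24, Cmaj7 ends at 26, Cm ends at 33, C#6 ends at 37, Abm ends at 42, F7 ends at 46.
Beat 44 falls within F7.

F7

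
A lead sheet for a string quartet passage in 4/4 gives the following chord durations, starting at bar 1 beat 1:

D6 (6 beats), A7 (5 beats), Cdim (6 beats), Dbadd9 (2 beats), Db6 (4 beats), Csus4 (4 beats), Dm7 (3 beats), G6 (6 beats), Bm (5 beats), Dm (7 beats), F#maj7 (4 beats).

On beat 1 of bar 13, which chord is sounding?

F#maj7

Beat 1 of bar 13 is beat (13−1)×4 + 1 = 49 overall.
Running totals: D6 ends at 6, A7 ends at 11, Cdim ends at 17, Dbadd9 ends at 19, Db6 ends at 23, Csus4 ends at 27, Dm7 ends at 30, G6 ends at 36, Bm ends at 41, Dm ends at 48, F#maj7 ends at 52.
Beat 49 falls within F#maj7.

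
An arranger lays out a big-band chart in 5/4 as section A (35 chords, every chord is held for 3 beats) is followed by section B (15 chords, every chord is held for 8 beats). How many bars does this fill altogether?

A: 35 × 3 = 105 beats = 21 bars.
B: 15 × 8 = 120 beats = 24 bars.
Total: 21 + 24 = 45 bars.

45 bars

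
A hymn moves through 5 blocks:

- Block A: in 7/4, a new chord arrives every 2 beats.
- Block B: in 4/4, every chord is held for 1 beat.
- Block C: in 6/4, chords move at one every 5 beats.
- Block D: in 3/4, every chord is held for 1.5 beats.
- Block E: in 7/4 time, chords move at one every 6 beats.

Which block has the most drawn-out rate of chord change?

Block E

A: each chord is 2 beats in 7/4, so 3.5 per bar.
B: each chord is 1 beat in 4/4, so 4 per bar.
C: each chord is 5 beats in 6/4, so 1.2 per bar.
D: each chord is 1.5 beats in 3/4, so 2 per bar.
E: each chord is 6 beats in 7/4, so 7/6 per bar.
Slowest is E at 7/6 chords/bar.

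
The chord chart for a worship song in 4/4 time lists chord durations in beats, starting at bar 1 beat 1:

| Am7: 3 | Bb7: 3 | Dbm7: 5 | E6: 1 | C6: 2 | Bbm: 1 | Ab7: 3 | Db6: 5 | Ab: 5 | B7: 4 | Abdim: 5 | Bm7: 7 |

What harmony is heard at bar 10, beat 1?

Abdim

Beat 1 of bar 10 is beat (10−1)×4 + 1 = 37 overall.
Running totals: Am7 ends at 3, Bb7 ends at 6, Dbm7 ends at 11, E6 ends at 12, C6 ends at 14, Bbm ends at 15, Ab7 ends at 18, Db6 ends at 23, Ab ends at 28, B7 ends at 32, Abdim ends at 37.
Beat 37 falls within Abdim.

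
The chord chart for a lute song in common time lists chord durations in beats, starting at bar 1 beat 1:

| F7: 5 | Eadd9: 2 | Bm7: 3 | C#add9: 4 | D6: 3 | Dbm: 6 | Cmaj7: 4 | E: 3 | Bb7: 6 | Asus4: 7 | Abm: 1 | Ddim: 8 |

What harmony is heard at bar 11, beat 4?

Abm

Beat 4 of bar 11 is beat (11−1)×4 + 4 = 44 overall.
Running totals: F7 ends at 5, Eadd9 ends at 7, Bm7 ends at 10, C#add9 ends at 14, D6 ends at 17, Dbm ends at 23, Cmaj7 ends at 27, E ends at 30, Bb7 ends at 36, Asus4 ends at 43, Abm ends at 44.
Beat 44 falls within Abm.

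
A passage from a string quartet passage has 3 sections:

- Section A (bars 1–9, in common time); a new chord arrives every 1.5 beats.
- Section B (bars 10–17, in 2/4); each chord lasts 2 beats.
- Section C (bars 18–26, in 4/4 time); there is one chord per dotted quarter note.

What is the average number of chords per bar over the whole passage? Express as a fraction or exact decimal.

28/13 chords per bar

A: 9 × 4 = 36 beats ÷ 1.5 = 24 chords.
B: 8 × 2 = 16 beats ÷ 2 = 8 chords.
C: 9 × 4 = 36 beats ÷ 1.5 = 24 chords.
Overall: 56 chords over 26 bars → 56/26 = 28/13 chords per bar.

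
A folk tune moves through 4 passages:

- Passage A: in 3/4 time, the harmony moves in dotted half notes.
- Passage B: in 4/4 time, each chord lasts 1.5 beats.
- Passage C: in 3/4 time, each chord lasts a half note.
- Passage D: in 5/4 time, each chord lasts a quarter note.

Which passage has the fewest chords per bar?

Passage A

A: 3 beats/bar ÷ 3 beats/chord = 1 chord/bar.
B: 4 beats/bar ÷ 1.5 beats/chord = 8/3 chords/bar.
C: 3 beats/bar ÷ 2 beats/chord = 1.5 chords/bar.
D: 5 beats/bar ÷ 1 beat/chord = 5 chords/bar.
Slowest is A at 1 chords/bar.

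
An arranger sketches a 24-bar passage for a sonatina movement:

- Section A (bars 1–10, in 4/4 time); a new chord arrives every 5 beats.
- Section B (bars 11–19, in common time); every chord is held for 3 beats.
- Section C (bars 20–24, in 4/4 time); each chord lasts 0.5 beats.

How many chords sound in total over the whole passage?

60 chords

A: 10 bars × 4 beats = 40 beats; 5 beats/chord → 8 chords.
B: 9 bars × 4 beats = 36 beats; 3 beats/chord → 12 chords.
C: 5 bars × 4 beats = 20 beats; 0.5 beats/chord → 40 chords.
Total: 8 + 12 + 40 = 60.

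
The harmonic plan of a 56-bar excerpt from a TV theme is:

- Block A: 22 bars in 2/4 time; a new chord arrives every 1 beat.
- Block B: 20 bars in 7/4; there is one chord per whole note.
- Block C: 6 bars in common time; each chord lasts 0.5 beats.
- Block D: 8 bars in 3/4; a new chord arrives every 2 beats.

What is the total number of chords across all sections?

139 chords

A: 22·2 = 44 beats, 44/1 = 44 chords.
B: 20·7 = 140 beats, 140/4 = 35 chords.
C: 6·4 = 24 beats, 24/0.5 = 48 chords.
D: 8·3 = 24 beats, 24/2 = 12 chords.
Total: 44 + 35 + 48 + 12 = 139.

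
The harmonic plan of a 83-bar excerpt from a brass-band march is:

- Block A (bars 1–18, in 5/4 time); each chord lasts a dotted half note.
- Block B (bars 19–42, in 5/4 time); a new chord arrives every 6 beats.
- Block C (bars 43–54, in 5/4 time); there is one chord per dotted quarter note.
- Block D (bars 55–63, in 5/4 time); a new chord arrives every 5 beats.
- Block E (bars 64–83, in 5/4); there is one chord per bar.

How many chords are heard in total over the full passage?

A has 90 beats and chords last 3 each, so 30 chords.
B has 120 beats and chords last 6 each, so 20 chords.
C has 60 beats and chords last 1.5 each, so 40 chords.
D has 45 beats and chords last 5 each, so 9 chords.
E has 100 beats and chords last 5 each, so 20 chords.
Total: 30 + 20 + 40 + 9 + 20 = 119.

119 chords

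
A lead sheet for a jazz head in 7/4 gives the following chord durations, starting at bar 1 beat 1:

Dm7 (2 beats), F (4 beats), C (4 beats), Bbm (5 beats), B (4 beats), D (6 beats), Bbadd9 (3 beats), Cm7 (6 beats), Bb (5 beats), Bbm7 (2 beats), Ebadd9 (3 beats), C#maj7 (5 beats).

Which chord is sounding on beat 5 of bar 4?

Bbadd9

Beat 5 of bar 4 is beat (4−1)×7 + 5 = 26 overall.
Running totals: Dm7 ends at 2, F ends at 6, C ends at 10, Bbm ends at 15, B ends at 19, D ends at 25, Bbadd9 ends at 28.
Beat 26 falls within Bbadd9.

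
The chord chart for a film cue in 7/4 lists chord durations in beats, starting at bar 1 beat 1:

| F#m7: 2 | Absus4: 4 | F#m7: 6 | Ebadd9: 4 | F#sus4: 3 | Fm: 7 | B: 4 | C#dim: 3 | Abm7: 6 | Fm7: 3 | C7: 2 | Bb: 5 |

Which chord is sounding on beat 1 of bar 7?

Beat 1 of bar 7 is beat (7−1)×7 + 1 = 43 overall.
Running totals: F#m7 ends at 2, Absus4 ends at 6, F#m7 ends at 12, Ebadd9 ends at 16, F#sus4 ends at 19, Fm ends at 26, B ends at 30, C#dim ends at 33, Abm7 ends at 39, Fm7 ends at 42, C7 ends at 44.
Beat 43 falls within C7.

C7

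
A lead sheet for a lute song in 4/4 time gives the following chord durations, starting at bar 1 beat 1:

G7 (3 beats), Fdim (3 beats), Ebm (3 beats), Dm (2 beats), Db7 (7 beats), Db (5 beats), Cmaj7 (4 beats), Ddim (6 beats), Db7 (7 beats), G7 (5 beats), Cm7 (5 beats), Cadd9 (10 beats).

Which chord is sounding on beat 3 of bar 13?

Beat 3 of bar 13 is beat (13−1)×4 + 3 = 51 overall.
Running totals: G7 ends at 3, Fdim ends at 6, Ebm ends at 9, Dm ends at 11, Db7 ends at 18, Db ends at 23, Cmaj7 ends at 27, Ddim ends at 33, Db7 ends at 40, G7 ends at 45, Cm7 ends at 50, Cadd9 ends at 60.
Beat 51 falls within Cadd9.

Cadd9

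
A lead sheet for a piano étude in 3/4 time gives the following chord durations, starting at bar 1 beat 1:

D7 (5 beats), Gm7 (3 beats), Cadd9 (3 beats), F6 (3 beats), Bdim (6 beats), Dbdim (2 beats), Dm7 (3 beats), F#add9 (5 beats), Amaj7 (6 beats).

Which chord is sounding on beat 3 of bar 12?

Amaj7

Beat 3 of bar 12 is beat (12−1)×3 + 3 = 36 overall.
Running totals: D7 ends at 5, Gm7 ends at 8, Cadd9 ends at 11, F6 ends at 14, Bdim ends at 20, Dbdim ends at 22, Dm7 ends at 25, F#add9 ends at 30, Amaj7 ends at 36.
Beat 36 falls within Amaj7.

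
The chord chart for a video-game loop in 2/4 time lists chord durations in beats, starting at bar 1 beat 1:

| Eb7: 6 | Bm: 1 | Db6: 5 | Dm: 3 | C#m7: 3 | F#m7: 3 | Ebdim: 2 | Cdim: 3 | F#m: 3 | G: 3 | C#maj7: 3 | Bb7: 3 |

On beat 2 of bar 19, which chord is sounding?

Beat 2 of bar 19 is beat (19−1)×2 + 2 = 38 overall.
Running totals: Eb7 ends at 6, Bm ends at 7, Db6 ends at 12, Dm ends at 15, C#m7 ends at 18, F#m7 ends at 21, Ebdim ends at 23, Cdim ends at 26, F#m ends at 29, G ends at 32, C#maj7 ends at 35, Bb7 ends at 38.
Beat 38 falls within Bb7.

Bb7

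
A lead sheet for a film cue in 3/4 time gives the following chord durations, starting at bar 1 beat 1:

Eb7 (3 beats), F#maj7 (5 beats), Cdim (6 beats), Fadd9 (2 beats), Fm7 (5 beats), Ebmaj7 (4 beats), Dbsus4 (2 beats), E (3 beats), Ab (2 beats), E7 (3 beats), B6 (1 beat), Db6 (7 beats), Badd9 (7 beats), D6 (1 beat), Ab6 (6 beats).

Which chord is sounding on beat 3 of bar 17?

D6

Beat 3 of bar 17 is beat (17−1)×3 + 3 = 51 overall.
Running totals: Eb7 ends at 3, F#maj7 ends at 8, Cdim ends at 14, Fadd9 ends at 16, Fm7 ends at 21, Ebmaj7 ends at 25, Dbsus4 ends at 27, E ends at 30, Ab ends at 32, E7 ends at 35, B6 ends at 36, Db6 ends at 43, Badd9 ends at 50, D6 ends at 51.
Beat 51 falls within D6.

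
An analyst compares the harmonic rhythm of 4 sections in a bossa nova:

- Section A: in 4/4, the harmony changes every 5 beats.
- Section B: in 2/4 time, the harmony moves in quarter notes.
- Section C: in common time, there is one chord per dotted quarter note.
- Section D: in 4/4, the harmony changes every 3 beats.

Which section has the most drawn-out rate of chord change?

A: each chord is 5 beats in 4/4, so 0.8 per bar.
B: each chord is 1 beat in 2/4, so 2 per bar.
C: each chord is 1.5 beats in 4/4, so 8/3 per bar.
D: each chord is 3 beats in 4/4, so 4/3 per bar.
Slowest is A at 0.8 chords/bar.

Section A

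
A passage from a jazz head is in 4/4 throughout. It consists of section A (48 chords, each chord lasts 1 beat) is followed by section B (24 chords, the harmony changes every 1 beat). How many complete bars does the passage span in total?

18 bars

A: 48 × 1 = 48 beats = 12 bars.
B: 24 × 1 = 24 beats = 6 bars.
Total: 12 + 6 = 18 bars.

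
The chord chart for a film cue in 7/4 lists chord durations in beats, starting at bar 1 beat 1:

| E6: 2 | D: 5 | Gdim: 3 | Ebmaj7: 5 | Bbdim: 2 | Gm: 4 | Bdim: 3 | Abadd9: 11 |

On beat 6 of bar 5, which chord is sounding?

Abadd9

Beat 6 of bar 5 is beat (5−1)×7 + 6 = 34 overall.
Running totals: E6 ends at 2, D ends at 7, Gdim ends at 10, Ebmaj7 ends at 15, Bbdim ends at 17, Gm ends at 21, Bdim ends at 24, Abadd9 ends at 35.
Beat 34 falls within Abadd9.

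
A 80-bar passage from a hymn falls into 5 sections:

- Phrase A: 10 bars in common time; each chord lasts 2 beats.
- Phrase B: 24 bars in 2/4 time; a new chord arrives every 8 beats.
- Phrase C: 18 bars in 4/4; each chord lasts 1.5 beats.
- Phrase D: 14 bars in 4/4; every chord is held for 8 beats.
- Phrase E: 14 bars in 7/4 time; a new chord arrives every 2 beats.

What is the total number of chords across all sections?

130 chords

A: 10·4 = 40 beats, 40/2 = 20 chords.
B: 24·2 = 48 beats, 48/8 = 6 chords.
C: 18·4 = 72 beats, 72/1.5 = 48 chords.
D: 14·4 = 56 beats, 56/8 = 7 chords.
E: 14·7 = 98 beats, 98/2 = 49 chords.
Total: 20 + 6 + 48 + 7 + 49 = 130.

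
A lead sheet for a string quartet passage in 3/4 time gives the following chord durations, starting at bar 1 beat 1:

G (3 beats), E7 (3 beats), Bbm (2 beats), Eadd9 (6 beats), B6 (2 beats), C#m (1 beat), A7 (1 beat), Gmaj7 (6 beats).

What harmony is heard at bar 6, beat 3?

A7

Beat 3 of bar 6 is beat (6−1)×3 + 3 = 18 overall.
Running totals: G ends at 3, E7 ends at 6, Bbm ends at 8, Eadd9 ends at 14, B6 ends at 16, C#m ends at 17, A7 ends at 18.
Beat 18 falls within A7.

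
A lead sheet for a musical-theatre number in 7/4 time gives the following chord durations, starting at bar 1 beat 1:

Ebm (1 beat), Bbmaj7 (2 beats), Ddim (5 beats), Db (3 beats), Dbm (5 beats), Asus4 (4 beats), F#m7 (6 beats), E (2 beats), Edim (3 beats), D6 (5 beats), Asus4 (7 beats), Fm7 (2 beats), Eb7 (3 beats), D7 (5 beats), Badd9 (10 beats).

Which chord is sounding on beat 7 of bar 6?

Beat 7 of bar 6 is beat (6−1)×7 + 7 = 42 overall.
Running totals: Ebm ends at 1, Bbmaj7 ends at 3, Ddim ends at 8, Db ends at 11, Dbm ends at 16, Asus4 ends at 20, F#m7 ends at 26, E ends at 28, Edim ends at 31, D6 ends at 36, Asus4 ends at 43.
Beat 42 falls within Asus4.

Asus4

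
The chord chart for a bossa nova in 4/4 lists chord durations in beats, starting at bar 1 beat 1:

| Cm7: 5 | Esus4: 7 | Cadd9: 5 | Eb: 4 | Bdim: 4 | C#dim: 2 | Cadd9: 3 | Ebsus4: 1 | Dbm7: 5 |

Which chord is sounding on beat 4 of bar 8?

Dbm7

Beat 4 of bar 8 is beat (8−1)×4 + 4 = 32 overall.
Running totals: Cm7 ends at 5, Esus4 ends at 12, Cadd9 ends at 17, Eb ends at 21, Bdim ends at 25, C#dim ends at 27, Cadd9 ends at 30, Ebsus4 ends at 31, Dbm7 ends at 36.
Beat 32 falls within Dbm7.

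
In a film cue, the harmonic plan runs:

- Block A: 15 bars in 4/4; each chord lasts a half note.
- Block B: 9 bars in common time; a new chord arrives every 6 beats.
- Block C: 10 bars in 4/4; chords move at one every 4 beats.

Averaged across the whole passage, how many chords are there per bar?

23/17 chords per bar

A: 15 × 4 = 60 beats ÷ 2 = 30 chords.
B: 9 × 4 = 36 beats ÷ 6 = 6 chords.
C: 10 × 4 = 40 beats ÷ 4 = 10 chords.
Overall: 46 chords over 34 bars → 46/34 = 23/17 chords per bar.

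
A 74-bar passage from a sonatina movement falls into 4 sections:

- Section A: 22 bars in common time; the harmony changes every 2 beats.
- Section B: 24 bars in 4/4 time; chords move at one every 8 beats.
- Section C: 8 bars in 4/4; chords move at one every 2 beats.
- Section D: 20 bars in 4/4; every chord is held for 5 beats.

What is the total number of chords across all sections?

88 chords

A: 22·4 = 88 beats, 88/2 = 44 chords.
B: 24·4 = 96 beats, 96/8 = 12 chords.
C: 8·4 = 32 beats, 32/2 = 16 chords.
D: 20·4 = 80 beats, 80/5 = 16 chords.
Total: 44 + 12 + 16 + 16 = 88.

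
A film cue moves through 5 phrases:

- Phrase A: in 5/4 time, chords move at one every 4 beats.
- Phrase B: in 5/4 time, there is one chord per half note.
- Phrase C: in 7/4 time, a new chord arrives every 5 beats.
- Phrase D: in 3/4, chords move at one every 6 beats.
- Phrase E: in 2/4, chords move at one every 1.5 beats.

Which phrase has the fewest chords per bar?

Phrase D

A: 5/4 = 1.25 chords/bar.
B: 5/2 = 2.5 chords/bar.
C: 7/5 = 1.4 chords/bar.
D: 3/6 = 0.5 chords/bar.
E: 2/1.5 = 4/3 chords/bar.
Slowest is D at 0.5 chords/bar.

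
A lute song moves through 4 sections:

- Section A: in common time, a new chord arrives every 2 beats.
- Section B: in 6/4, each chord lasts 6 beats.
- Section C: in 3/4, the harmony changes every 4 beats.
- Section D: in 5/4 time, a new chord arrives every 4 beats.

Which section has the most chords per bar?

Section A

A: 4 beats/bar ÷ 2 beats/chord = 2 chords/bar.
B: 6 beats/bar ÷ 6 beats/chord = 1 chord/bar.
C: 3 beats/bar ÷ 4 beats/chord = 0.75 chords/bar.
D: 5 beats/bar ÷ 4 beats/chord = 1.25 chords/bar.
Fastest is A at 2 chords/bar.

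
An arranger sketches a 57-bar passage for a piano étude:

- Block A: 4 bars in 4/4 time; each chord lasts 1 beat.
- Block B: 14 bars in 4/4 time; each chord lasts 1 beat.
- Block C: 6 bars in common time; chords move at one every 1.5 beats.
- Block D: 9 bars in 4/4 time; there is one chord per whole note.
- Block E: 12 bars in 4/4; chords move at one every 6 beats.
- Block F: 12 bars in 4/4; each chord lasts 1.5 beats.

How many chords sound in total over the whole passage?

137 chords

A: 4·4 = 16 beats, 16/1 = 16 chords.
B: 14·4 = 56 beats, 56/1 = 56 chords.
C: 6·4 = 24 beats, 24/1.5 = 16 chords.
D: 9·4 = 36 beats, 36/4 = 9 chords.
E: 12·4 = 48 beats, 48/6 = 8 chords.
F: 12·4 = 48 beats, 48/1.5 = 32 chords.
Total: 16 + 56 + 16 + 9 + 8 + 32 = 137.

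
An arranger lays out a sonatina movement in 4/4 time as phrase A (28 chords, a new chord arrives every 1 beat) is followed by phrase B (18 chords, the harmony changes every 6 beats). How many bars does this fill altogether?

34 bars

A: 28 × 1 = 28 beats = 7 bars.
B: 18 × 6 = 108 beats = 27 bars.
Total: 7 + 27 = 34 bars.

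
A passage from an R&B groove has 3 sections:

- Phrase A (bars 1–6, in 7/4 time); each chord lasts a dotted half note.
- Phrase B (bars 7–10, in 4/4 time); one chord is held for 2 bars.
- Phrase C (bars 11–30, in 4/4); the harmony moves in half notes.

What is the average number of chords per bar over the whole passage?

A: 6 bars of 7 beats is 42 beats; at 3 beats each that's 14 chords.
B: 4 bars of 4 beats is 16 beats; at 8 beats each that's 2 chords.
C: 20 bars of 4 beats is 80 beats; at 2 beats each that's 40 chords.
Overall: 56 chords over 30 bars → 56/30 = 28/15 chords per bar.

28/15 chords per bar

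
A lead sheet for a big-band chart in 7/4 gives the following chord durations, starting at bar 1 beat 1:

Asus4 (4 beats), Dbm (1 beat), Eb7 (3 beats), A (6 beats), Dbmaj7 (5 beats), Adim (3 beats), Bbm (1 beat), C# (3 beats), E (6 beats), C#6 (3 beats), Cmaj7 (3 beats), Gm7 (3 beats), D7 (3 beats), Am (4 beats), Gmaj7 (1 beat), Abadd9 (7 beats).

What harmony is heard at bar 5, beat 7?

C#6

Beat 7 of bar 5 is beat (5−1)×7 + 7 = 35 overall.
Running totals: Asus4 ends at 4, Dbm ends at 5, Eb7 ends at 8, A ends at 14, Dbmaj7 ends at 19, Adim ends at 22, Bbm ends at 23, C# ends at 26, E ends at 32, C#6 ends at 35.
Beat 35 falls within C#6.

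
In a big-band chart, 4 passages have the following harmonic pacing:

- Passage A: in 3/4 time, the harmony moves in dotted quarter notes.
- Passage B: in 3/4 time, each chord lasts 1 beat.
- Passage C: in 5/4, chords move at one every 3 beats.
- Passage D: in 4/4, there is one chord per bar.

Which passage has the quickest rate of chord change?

A: 3 beats/bar ÷ 1.5 beats/chord = 2 chords/bar.
B: 3 beats/bar ÷ 1 beat/chord = 3 chords/bar.
C: 5 beats/bar ÷ 3 beats/chord = 5/3 chords/bar.
D: 4 beats/bar ÷ 4 beats/chord = 1 chord/bar.
Fastest is B at 3 chords/bar.

Passage B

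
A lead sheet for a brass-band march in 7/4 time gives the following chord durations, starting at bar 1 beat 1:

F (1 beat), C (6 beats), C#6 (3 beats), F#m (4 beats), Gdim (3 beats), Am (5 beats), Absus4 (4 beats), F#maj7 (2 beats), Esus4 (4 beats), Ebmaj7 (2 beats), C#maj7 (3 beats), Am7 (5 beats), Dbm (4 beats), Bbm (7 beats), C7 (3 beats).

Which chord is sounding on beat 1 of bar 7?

Dbm

Beat 1 of bar 7 is beat (7−1)×7 + 1 = 43 overall.
Running totals: F ends at 1, C ends at 7, C#6 ends at 10, F#m ends at 14, Gdim ends at 17, Am ends at 22, Absus4 ends at 26, F#maj7 ends at 28, Esus4 ends at 32, Ebmaj7 ends at 34, C#maj7 ends at 37, Am7 ends at 42, Dbm ends at 46.
Beat 43 falls within Dbm.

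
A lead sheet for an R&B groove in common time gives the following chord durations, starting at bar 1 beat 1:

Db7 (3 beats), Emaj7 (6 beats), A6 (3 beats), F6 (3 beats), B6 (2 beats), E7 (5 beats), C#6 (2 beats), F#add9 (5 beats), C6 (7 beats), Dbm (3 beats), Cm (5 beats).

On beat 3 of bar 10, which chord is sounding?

Dbm

Beat 3 of bar 10 is beat (10−1)×4 + 3 = 39 overall.
Running totals: Db7 ends at 3, Emaj7 ends at 9, A6 ends at 12, F6 ends at 15, B6 ends at 17, E7 ends at 22, C#6 ends at 24, F#add9 ends at 29, C6 ends at 36, Dbm ends at 39.
Beat 39 falls within Dbm.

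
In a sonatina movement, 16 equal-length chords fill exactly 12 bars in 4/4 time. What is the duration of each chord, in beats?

3 beats

12 bars × 4 beats/bar = 48 beats total.
48 beats ÷ 16 chords = 3 beats per chord.
(That is a dotted half note.)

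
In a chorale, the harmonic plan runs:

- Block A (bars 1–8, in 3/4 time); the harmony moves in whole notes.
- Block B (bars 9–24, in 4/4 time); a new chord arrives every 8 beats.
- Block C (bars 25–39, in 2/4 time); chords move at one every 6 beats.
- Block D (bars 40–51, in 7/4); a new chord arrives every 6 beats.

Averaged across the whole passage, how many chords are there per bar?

11/17 chords per bar

A: 8 bars of 3 beats is 24 beats; at 4 beats each that's 6 chords.
B: 16 bars of 4 beats is 64 beats; at 8 beats each that's 8 chords.
C: 15 bars of 2 beats is 30 beats; at 6 beats each that's 5 chords.
D: 12 bars of 7 beats is 84 beats; at 6 beats each that's 14 chords.
Overall: 33 chords over 51 bars → 33/51 = 11/17 chords per bar.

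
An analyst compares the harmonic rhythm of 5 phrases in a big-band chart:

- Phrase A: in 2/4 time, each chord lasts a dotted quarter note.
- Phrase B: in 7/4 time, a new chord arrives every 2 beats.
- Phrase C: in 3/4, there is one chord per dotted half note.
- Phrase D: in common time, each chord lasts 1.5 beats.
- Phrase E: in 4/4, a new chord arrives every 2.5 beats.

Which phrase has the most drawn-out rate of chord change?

Phrase C

A: 2/1.5 = 4/3 chords/bar.
B: 7/2 = 3.5 chords/bar.
C: 3/3 = 1 chord/bar.
D: 4/1.5 = 8/3 chords/bar.
E: 4/2.5 = 1.6 chords/bar.
Slowest is C at 1 chords/bar.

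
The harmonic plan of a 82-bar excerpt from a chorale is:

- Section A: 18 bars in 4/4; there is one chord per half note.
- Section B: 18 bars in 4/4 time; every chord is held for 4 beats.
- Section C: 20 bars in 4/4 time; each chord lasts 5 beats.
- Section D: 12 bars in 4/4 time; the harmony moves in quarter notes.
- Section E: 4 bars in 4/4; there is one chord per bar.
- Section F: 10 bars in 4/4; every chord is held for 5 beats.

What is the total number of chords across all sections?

A: 18·4 = 72 beats, 72/2 = 36 chords.
B: 18·4 = 72 beats, 72/4 = 18 chords.
C: 20·4 = 80 beats, 80/5 = 16 chords.
D: 12·4 = 48 beats, 48/1 = 48 chords.
E: 4·4 = 16 beats, 16/4 = 4 chords.
F: 10·4 = 40 beats, 40/5 = 8 chords.
Total: 36 + 18 + 16 + 48 + 4 + 8 = 130.

130 chords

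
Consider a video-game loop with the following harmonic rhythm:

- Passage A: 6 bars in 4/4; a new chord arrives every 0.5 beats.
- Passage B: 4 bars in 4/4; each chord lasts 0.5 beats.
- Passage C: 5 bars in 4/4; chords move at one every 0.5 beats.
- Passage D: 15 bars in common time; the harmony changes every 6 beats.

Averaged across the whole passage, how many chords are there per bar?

13/3 chords per bar

A: 6 × 4 = 24 beats ÷ 0.5 = 48 chords.
B: 4 × 4 = 16 beats ÷ 0.5 = 32 chords.
C: 5 × 4 = 20 beats ÷ 0.5 = 40 chords.
D: 15 × 4 = 60 beats ÷ 6 = 10 chords.
Overall: 130 chords over 30 bars → 130/30 = 13/3 chords per bar.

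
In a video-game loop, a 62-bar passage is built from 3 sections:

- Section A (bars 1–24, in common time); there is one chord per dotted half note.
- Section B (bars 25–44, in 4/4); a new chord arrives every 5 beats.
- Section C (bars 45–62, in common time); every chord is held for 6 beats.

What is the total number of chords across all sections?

60 chords

A: 24·4 = 96 beats, 96/3 = 32 chords.
B: 20·4 = 80 beats, 80/5 = 16 chords.
C: 18·4 = 72 beats, 72/6 = 12 chords.
Total: 32 + 16 + 12 = 60.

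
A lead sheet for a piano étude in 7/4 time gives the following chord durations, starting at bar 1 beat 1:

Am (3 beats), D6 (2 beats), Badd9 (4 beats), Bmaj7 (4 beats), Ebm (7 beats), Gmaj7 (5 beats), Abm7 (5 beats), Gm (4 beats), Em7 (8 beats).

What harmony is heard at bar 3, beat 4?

Ebm

Beat 4 of bar 3 is beat (3−1)×7 + 4 = 18 overall.
Running totals: Am ends at 3, D6 ends at 5, Badd9 ends at 9, Bmaj7 ends at 13, Ebm ends at 20.
Beat 18 falls within Ebm.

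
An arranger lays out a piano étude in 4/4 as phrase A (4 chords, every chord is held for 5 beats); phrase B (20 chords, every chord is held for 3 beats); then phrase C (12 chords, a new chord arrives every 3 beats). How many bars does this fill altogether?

A: 4 × 5 = 20 beats = 5 bars.
B: 20 × 3 = 60 beats = 15 bars.
C: 12 × 3 = 36 beats = 9 bars.
Total: 5 + 15 + 9 = 29 bars.

29 bars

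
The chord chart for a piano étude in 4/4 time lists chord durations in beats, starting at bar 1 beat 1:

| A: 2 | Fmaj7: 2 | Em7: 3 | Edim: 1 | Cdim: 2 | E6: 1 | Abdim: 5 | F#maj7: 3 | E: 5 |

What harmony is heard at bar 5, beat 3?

F#maj7

Beat 3 of bar 5 is beat (5−1)×4 + 3 = 19 overall.
Running totals: A ends at 2, Fmaj7 ends at 4, Em7 ends at 7, Edim ends at 8, Cdim ends at 10, E6 ends at 11, Abdim ends at 16, F#maj7 ends at 19.
Beat 19 falls within F#maj7.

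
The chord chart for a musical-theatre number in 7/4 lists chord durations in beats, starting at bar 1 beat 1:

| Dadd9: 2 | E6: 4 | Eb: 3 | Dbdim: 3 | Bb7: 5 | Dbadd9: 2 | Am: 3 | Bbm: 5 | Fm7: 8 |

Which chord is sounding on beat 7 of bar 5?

Fm7

Beat 7 of bar 5 is beat (5−1)×7 + 7 = 35 overall.
Running totals: Dadd9 ends at 2, E6 ends at 6, Eb ends at 9, Dbdim ends at 12, Bb7 ends at 17, Dbadd9 ends at 19, Am ends at 22, Bbm ends at 27, Fm7 ends at 35.
Beat 35 falls within Fm7.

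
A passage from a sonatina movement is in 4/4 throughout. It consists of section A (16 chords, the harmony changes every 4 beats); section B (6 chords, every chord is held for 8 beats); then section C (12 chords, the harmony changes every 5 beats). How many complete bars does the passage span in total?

43 bars

A: 16 × 4 = 64 beats = 16 bars.
B: 6 × 8 = 48 beats = 12 bars.
C: 12 × 5 = 60 beats = 15 bars.
Total: 16 + 12 + 15 = 43 bars.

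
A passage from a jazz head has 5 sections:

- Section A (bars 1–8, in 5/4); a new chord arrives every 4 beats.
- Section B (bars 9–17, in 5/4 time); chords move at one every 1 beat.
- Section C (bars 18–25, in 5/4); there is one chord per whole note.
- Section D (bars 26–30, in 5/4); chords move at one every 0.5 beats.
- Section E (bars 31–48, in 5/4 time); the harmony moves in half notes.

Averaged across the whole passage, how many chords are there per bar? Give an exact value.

A: 8 × 5 = 40 beats ÷ 4 = 10 chords.
B: 9 × 5 = 45 beats ÷ 1 = 45 chords.
C: 8 × 5 = 40 beats ÷ 4 = 10 chords.
D: 5 × 5 = 25 beats ÷ 0.5 = 50 chords.
E: 18 × 5 = 90 beats ÷ 2 = 45 chords.
Overall: 160 chords over 48 bars → 160/48 = 10/3 chords per bar.

10/3 chords per bar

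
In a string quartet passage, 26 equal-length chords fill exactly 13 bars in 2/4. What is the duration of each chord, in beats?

13 bars × 2 beats/bar = 26 beats total.
26 beats ÷ 26 chords = 1 beats per chord.
(That is a quarter note.)

1 beat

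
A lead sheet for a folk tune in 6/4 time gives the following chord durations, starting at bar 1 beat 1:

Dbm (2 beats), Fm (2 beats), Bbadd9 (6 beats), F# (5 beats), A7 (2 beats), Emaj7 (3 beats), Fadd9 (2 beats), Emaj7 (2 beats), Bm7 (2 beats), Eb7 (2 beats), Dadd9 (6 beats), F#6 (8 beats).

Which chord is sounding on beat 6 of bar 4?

Beat 6 of bar 4 is beat (4−1)×6 + 6 = 24 overall.
Running totals: Dbm ends at 2, Fm ends at 4, Bbadd9 ends at 10, F# ends at 15, A7 ends at 17, Emaj7 ends at 20, Fadd9 ends at 22, Emaj7 ends at 24.
Beat 24 falls within Emaj7.

Emaj7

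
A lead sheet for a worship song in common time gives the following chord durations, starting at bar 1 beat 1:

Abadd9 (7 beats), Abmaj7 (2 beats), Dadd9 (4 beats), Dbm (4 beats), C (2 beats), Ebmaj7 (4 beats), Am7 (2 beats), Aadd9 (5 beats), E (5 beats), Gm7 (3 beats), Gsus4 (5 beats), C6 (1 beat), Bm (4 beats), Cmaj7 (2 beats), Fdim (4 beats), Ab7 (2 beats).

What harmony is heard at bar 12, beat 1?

Bm

Beat 1 of bar 12 is beat (12−1)×4 + 1 = 45 overall.
Running totals: Abadd9 ends at 7, Abmaj7 ends at 9, Dadd9 ends at 13, Dbm ends at 17, C ends at 19, Ebmaj7 ends at 23, Am7 ends at 25, Aadd9 ends at 30, E ends at 35, Gm7 ends at 38, Gsus4 ends at 43, C6 ends at 44, Bm ends at 48.
Beat 45 falls within Bm.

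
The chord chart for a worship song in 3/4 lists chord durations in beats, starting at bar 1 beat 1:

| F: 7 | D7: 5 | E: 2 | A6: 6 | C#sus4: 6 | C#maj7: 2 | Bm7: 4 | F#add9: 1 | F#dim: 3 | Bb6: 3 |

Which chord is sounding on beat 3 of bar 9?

Beat 3 of bar 9 is beat (9−1)×3 + 3 = 27 overall.
Running totals: F ends at 7, D7 ends at 12, E ends at 14, A6 ends at 20, C#sus4 ends at 26, C#maj7 ends at 28.
Beat 27 falls within C#maj7.

C#maj7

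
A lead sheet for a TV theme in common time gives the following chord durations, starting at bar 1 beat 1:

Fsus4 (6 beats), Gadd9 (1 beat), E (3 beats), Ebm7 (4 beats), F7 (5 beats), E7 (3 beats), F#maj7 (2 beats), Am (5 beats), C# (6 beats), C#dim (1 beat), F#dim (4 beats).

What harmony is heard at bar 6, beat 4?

Beat 4 of bar 6 is beat (6−1)×4 + 4 = 24 overall.
Running totals: Fsus4 ends at 6, Gadd9 ends at 7, E ends at 10, Ebm7 ends at 14, F7 ends at 19, E7 ends at 22, F#maj7 ends at 24.
Beat 24 falls within F#maj7.

F#maj7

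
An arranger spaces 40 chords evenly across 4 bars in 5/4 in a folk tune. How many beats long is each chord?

0.5 beats

4 bars × 5 beats/bar = 20 beats total.
20 beats ÷ 40 chords = 0.5 beats per chord.
(That is an eighth note.)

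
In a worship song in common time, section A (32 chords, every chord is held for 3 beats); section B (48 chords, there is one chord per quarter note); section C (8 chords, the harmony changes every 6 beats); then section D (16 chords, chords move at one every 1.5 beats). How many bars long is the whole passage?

A: 32 × 3 = 96 beats = 24 bars.
B: 48 × 1 = 48 beats = 12 bars.
C: 8 × 6 = 48 beats = 12 bars.
D: 16 × 1.5 = 24 beats = 6 bars.
Total: 24 + 12 + 12 + 6 = 54 bars.

54 bars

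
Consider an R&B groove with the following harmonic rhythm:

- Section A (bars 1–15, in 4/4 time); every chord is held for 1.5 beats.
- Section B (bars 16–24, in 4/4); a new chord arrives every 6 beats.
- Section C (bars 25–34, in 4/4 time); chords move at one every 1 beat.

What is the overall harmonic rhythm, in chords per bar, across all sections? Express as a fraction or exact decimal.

43/17 chords per bar

A: 15 × 4 = 60 beats ÷ 1.5 = 40 chords.
B: 9 × 4 = 36 beats ÷ 6 = 6 chords.
C: 10 × 4 = 40 beats ÷ 1 = 40 chords.
Overall: 86 chords over 34 bars → 86/34 = 43/17 chords per bar.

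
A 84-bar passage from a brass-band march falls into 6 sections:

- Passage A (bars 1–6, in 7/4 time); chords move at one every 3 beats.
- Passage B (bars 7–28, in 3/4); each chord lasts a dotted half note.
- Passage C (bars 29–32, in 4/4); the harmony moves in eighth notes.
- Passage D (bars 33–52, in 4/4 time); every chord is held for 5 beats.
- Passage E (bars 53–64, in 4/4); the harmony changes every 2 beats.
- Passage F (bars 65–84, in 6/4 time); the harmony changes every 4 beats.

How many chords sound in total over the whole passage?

A has 42 beats and chords last 3 each, so 14 chords.
B has 66 beats and chords last 3 each, so 22 chords.
C has 16 beats and chords last 0.5 each, so 32 chords.
D has 80 beats and chords last 5 each, so 16 chords.
E has 48 beats and chords last 2 each, so 24 chords.
F has 120 beats and chords last 4 each, so 30 chords.
Total: 14 + 22 + 32 + 16 + 24 + 30 = 138.

138 chords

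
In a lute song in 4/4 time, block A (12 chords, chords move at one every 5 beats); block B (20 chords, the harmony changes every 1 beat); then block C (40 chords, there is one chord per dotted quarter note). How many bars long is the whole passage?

35 bars

A: 12 × 5 = 60 beats = 15 bars.
B: 20 × 1 = 20 beats = 5 bars.
C: 40 × 1.5 = 60 beats = 15 bars.
Total: 15 + 5 + 15 = 35 bars.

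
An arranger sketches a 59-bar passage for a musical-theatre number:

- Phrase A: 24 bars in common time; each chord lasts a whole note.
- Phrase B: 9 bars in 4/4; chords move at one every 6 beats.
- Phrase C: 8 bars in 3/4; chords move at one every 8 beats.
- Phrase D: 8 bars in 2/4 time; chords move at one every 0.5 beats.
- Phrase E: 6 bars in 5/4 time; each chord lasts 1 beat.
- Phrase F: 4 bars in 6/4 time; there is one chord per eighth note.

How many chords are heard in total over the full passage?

143 chords

A has 96 beats and chords last 4 each, so 24 chords.
B has 36 beats and chords last 6 each, so 6 chords.
C has 24 beats and chords last 8 each, so 3 chords.
D has 16 beats and chords last 0.5 each, so 32 chords.
E has 30 beats and chords last 1 each, so 30 chords.
F has 24 beats and chords last 0.5 each, so 48 chords.
Total: 24 + 6 + 3 + 32 + 30 + 48 = 143.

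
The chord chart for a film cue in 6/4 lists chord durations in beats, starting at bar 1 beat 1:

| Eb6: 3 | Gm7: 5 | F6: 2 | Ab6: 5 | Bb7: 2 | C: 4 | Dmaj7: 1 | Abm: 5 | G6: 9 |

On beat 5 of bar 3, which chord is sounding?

Bb7

Beat 5 of bar 3 is beat (3−1)×6 + 5 = 17 overall.
Running totals: Eb6 ends at 3, Gm7 ends at 8, F6 ends at 10, Ab6 ends at 15, Bb7 ends at 17.
Beat 17 falls within Bb7.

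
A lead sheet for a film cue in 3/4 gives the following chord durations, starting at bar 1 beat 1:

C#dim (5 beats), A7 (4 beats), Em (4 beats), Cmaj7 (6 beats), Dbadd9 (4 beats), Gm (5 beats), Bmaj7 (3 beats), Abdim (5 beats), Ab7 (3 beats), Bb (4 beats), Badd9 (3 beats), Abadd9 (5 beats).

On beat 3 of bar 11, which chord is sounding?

Abdim

Beat 3 of bar 11 is beat (11−1)×3 + 3 = 33 overall.
Running totals: C#dim ends at 5, A7 ends at 9, Em ends at 13, Cmaj7 ends at 19, Dbadd9 ends at 23, Gm ends at 28, Bmaj7 ends at 31, Abdim ends at 36.
Beat 33 falls within Abdim.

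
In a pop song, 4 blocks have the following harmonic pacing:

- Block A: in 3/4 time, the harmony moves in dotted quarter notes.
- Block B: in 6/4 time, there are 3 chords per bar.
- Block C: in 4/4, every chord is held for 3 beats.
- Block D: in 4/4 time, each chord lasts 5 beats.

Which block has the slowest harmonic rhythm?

Block D

A: each chord is 1.5 beats in 3/4, so 2 per bar.
B: each chord is 2 beats in 6/4, so 3 per bar.
C: each chord is 3 beats in 4/4, so 4/3 per bar.
D: each chord is 5 beats in 4/4, so 0.8 per bar.
Slowest is D at 0.8 chords/bar.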